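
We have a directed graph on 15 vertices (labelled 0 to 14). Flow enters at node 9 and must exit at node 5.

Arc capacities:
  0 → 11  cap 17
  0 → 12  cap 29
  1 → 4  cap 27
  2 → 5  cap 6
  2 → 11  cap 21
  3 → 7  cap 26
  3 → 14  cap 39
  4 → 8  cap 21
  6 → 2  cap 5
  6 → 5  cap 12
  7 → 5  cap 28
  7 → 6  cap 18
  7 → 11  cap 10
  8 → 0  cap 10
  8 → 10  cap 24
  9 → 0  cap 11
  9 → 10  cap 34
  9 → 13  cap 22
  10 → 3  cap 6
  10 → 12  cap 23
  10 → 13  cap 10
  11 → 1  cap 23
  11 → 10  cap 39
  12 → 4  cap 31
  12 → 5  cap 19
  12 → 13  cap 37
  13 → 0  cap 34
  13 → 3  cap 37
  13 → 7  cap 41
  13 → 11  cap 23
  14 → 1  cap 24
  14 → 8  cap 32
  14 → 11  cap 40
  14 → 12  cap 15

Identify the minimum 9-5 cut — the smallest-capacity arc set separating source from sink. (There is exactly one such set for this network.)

Min-cut arcs: {(6,2), (6,5), (7,5), (12,5)} (total capacity 64)

augment #1: 9→0→12→5 push 11
augment #2: 9→10→12→5 push 8
augment #3: 9→13→7→5 push 22
augment #4: 9→10→3→7→5 push 6
augment #5: 9→10→13→7→6→5 push 10
augment #6: 9→10→12→13→7→6→5 push 2
augment #7: 9→10→12→13→7→6→2→5 push 5
max flow = 64; residual-reachable set from 9 gives S-side
cut edges (S→T): {(6,2), (6,5), (7,5), (12,5)} total cap 64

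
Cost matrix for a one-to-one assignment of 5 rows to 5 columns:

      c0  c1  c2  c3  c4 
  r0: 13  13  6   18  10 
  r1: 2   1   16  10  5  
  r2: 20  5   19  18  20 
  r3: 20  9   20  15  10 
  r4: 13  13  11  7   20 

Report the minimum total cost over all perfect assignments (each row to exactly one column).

optimal assignment: row0→col2 (cost 6), row1→col0 (cost 2), row2→col1 (cost 5), row3→col4 (cost 10), row4→col3 (cost 7)
total = 6 + 2 + 5 + 10 + 7 = 30

Minimum assignment cost: 30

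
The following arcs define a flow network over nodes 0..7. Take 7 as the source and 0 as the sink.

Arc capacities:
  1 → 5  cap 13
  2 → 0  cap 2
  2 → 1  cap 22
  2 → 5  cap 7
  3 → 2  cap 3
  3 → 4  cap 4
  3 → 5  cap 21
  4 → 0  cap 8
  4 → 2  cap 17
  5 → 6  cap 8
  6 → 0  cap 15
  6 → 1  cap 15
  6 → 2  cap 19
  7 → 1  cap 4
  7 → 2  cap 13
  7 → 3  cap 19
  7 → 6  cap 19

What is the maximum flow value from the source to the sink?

augment #1: 7→2→0 bottleneck 2, total now 2
augment #2: 7→6→0 bottleneck 15, total now 17
augment #3: 7→3→4→0 bottleneck 4, total now 21

Maximum flow value: 21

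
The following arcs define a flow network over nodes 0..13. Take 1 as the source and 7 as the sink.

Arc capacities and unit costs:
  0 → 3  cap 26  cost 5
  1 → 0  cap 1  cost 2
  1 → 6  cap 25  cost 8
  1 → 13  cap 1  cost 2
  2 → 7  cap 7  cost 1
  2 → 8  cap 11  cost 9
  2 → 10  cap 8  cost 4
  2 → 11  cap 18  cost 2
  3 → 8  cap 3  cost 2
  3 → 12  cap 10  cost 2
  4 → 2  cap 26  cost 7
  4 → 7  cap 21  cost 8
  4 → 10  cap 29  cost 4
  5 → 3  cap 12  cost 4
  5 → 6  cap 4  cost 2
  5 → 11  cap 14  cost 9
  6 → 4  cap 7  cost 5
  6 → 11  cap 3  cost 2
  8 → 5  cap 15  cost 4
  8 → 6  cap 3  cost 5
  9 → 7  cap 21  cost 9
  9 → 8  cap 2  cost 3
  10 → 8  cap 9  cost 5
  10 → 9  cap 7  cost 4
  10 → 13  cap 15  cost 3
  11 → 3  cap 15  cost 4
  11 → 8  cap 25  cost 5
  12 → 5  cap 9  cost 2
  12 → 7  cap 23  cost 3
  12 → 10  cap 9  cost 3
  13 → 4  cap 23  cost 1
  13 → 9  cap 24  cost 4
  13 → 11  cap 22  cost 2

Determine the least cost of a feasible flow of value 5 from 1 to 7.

shortest-cost path #1: 1→13→4→7 push 1 @ unit cost 11 (adds 11)
shortest-cost path #2: 1→0→3→12→7 push 1 @ unit cost 12 (adds 12)
shortest-cost path #3: 1→6→11→3→12→7 push 3 @ unit cost 19 (adds 57)
total cost = 80

Minimum cost for 5 units: 80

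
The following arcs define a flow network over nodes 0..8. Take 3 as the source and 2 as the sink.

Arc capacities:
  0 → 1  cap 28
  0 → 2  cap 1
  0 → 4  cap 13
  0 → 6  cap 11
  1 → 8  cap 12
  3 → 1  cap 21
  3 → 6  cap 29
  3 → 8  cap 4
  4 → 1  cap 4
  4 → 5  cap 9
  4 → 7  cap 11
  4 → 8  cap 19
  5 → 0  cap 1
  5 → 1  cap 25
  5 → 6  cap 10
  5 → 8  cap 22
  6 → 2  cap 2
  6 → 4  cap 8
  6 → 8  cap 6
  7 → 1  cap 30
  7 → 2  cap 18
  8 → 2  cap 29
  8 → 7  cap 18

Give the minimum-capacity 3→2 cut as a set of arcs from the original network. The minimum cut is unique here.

Min-cut arcs: {(1,8), (3,8), (6,2), (6,4), (6,8)} (total capacity 32)

augment #1: 3→6→2 push 2
augment #2: 3→8→2 push 4
augment #3: 3→1→8→2 push 12
augment #4: 3→6→8→2 push 6
augment #5: 3→6→4→7→2 push 8
max flow = 32; residual-reachable set from 3 gives S-side
cut edges (S→T): {(1,8), (3,8), (6,2), (6,4), (6,8)} total cap 32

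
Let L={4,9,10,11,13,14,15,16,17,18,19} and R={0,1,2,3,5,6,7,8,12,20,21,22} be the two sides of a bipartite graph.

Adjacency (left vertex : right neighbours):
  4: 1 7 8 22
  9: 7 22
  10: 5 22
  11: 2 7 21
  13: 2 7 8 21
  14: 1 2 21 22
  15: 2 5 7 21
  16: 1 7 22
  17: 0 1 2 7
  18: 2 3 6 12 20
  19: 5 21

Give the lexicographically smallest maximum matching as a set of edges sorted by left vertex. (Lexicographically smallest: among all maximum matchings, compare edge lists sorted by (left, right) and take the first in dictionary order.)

Lex-smallest maximum matching: {(4,1), (9,7), (10,5), (11,2), (13,8), (14,21), (16,22), (17,0), (18,3)}

|M| = 9 (so the lex-smallest maximum matching has 9 edges)
process left vertices in ascending order; for each, take the smallest-labelled available neighbour that still permits 9 edges overall, or leave it unmatched if none does
lex-smallest matching: {4-1, 9-7, 10-5, 11-2, 13-8, 14-21, 16-22, 17-0, 18-3}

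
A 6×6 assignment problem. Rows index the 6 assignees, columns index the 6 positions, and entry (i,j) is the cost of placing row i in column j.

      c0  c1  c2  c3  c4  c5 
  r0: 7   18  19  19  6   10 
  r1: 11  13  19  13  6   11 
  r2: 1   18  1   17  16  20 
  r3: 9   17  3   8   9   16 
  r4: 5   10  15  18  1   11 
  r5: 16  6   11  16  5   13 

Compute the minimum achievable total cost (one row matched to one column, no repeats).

one of 2 optimal assignments: row0→col0 (cost 7), row1→col5 (cost 11), row2→col2 (cost 1), row3→col3 (cost 8), row4→col4 (cost 1), row5→col1 (cost 6)
total = 7 + 11 + 1 + 8 + 1 + 6 = 34

Minimum assignment cost: 34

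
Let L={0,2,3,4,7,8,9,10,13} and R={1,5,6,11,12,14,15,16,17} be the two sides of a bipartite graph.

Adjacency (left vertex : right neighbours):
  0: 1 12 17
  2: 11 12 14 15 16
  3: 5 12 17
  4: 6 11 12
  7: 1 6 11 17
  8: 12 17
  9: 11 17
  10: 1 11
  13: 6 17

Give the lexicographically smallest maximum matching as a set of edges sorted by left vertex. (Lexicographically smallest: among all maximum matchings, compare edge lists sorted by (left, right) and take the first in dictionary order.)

|M| = 7 (so the lex-smallest maximum matching has 7 edges)
process left vertices in ascending order; for each, take the smallest-labelled available neighbour that still permits 7 edges overall, or leave it unmatched if none does
lex-smallest matching: {0-1, 2-14, 3-5, 4-6, 7-11, 8-12, 9-17}

Lex-smallest maximum matching: {(0,1), (2,14), (3,5), (4,6), (7,11), (8,12), (9,17)}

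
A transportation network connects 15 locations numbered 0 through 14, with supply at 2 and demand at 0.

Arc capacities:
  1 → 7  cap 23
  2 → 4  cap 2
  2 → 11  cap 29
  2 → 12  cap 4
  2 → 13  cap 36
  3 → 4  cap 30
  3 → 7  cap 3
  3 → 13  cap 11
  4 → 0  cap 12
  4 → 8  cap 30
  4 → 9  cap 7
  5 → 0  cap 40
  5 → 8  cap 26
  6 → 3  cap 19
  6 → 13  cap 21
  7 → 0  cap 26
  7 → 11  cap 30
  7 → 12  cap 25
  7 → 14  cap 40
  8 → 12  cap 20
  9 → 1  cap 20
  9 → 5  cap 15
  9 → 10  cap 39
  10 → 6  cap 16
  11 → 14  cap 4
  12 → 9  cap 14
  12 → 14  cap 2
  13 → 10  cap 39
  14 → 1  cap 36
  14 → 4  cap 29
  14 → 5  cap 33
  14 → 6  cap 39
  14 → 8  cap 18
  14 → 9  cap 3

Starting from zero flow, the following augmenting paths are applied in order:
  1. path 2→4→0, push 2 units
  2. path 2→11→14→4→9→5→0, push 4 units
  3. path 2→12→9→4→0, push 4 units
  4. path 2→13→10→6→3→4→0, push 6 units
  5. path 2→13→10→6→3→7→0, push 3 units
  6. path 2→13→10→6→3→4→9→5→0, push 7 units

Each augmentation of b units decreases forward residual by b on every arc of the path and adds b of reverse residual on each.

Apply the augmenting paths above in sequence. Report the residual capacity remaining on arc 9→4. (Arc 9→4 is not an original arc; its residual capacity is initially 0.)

after path 1 (2→4→0, push 2): res(9,4)=0
after path 2 (2→11→14→4→9→5→0, push 4): res(9,4)=4
after path 3 (2→12→9→4→0, push 4): res(9,4)=0
after path 4 (2→13→10→6→3→4→0, push 6): res(9,4)=0
after path 5 (2→13→10→6→3→7→0, push 3): res(9,4)=0
after path 6 (2→13→10→6→3→4→9→5→0, push 7): res(9,4)=7

Residual capacity of (9,4): 7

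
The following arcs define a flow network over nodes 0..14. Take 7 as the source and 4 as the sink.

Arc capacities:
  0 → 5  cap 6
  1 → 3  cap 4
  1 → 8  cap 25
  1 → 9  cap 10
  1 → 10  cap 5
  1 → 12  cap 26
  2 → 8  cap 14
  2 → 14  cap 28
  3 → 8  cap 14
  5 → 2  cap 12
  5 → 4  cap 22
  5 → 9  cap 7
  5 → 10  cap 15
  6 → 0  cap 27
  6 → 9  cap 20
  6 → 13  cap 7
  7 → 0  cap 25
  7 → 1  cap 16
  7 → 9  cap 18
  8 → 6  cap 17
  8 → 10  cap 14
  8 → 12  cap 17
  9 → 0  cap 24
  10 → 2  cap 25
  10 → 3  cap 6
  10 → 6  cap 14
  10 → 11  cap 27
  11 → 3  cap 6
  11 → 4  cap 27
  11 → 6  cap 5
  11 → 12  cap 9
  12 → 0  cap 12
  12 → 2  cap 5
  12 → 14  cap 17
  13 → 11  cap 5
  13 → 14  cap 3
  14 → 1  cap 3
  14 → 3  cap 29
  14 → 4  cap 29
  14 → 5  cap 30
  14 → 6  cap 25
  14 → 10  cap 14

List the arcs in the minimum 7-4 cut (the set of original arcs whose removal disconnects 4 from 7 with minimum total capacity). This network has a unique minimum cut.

Min-cut arcs: {(0,5), (7,1)} (total capacity 22)

augment #1: 7→0→5→4 push 6
augment #2: 7→1→10→11→4 push 5
augment #3: 7→1→12→14→4 push 11
max flow = 22; residual-reachable set from 7 gives S-side
cut edges (S→T): {(0,5), (7,1)} total cap 22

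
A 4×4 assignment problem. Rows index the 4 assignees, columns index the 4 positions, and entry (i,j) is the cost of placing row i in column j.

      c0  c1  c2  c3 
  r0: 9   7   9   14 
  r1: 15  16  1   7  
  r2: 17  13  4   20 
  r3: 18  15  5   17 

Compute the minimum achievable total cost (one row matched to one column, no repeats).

optimal assignment: row0→col0 (cost 9), row1→col3 (cost 7), row2→col1 (cost 13), row3→col2 (cost 5)
total = 9 + 7 + 13 + 5 = 34

Minimum assignment cost: 34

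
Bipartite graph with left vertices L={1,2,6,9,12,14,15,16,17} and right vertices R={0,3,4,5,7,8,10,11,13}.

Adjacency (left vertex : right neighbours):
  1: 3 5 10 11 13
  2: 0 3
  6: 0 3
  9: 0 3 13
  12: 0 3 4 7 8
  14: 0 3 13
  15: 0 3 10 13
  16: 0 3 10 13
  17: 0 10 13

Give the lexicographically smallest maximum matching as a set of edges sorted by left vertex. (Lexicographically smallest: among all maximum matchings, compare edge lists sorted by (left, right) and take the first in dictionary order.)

Lex-smallest maximum matching: {(1,5), (2,0), (6,3), (9,13), (12,4), (15,10)}

|M| = 6 (so the lex-smallest maximum matching has 6 edges)
process left vertices in ascending order; for each, take the smallest-labelled available neighbour that still permits 6 edges overall, or leave it unmatched if none does
lex-smallest matching: {1-5, 2-0, 6-3, 9-13, 12-4, 15-10}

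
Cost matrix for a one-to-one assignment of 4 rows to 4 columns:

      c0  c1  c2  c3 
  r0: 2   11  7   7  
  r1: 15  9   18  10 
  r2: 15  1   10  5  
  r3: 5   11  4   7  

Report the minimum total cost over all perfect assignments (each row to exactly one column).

optimal assignment: row0→col0 (cost 2), row1→col3 (cost 10), row2→col1 (cost 1), row3→col2 (cost 4)
total = 2 + 10 + 1 + 4 = 17

Minimum assignment cost: 17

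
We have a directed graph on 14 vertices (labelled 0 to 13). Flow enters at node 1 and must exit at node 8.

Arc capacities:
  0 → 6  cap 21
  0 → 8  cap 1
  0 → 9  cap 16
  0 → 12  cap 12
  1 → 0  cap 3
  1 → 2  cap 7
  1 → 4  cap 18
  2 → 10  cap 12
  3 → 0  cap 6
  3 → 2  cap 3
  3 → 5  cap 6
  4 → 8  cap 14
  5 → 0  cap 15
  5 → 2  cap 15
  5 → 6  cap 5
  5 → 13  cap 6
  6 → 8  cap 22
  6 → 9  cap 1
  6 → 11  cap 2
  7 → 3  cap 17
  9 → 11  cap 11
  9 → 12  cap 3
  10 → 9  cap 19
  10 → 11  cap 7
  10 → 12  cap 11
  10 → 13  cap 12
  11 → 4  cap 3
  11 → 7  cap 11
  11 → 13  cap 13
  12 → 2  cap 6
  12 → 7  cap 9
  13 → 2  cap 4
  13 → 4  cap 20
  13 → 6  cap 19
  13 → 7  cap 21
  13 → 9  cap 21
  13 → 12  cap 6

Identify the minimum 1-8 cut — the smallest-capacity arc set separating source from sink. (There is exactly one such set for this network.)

augment #1: 1→0→8 push 1
augment #2: 1→4→8 push 14
augment #3: 1→0→6→8 push 2
augment #4: 1→2→10→13→6→8 push 7
max flow = 24; residual-reachable set from 1 gives S-side
cut edges (S→T): {(1,0), (1,2), (4,8)} total cap 24

Min-cut arcs: {(1,0), (1,2), (4,8)} (total capacity 24)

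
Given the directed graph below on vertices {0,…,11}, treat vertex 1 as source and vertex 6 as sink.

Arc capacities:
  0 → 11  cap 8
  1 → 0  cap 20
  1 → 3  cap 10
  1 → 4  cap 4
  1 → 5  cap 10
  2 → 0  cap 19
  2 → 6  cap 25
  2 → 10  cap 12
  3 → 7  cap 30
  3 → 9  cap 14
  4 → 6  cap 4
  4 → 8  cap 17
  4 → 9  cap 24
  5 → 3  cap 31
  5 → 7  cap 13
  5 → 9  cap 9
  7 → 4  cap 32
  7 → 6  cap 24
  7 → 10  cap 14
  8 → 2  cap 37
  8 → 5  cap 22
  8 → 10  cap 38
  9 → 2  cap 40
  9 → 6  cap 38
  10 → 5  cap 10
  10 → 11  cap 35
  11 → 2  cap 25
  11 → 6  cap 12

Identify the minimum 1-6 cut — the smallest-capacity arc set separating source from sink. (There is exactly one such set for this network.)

Min-cut arcs: {(0,11), (1,3), (1,4), (1,5)} (total capacity 32)

augment #1: 1→4→6 push 4
augment #2: 1→0→11→6 push 8
augment #3: 1→3→7→6 push 10
augment #4: 1→5→7→6 push 10
max flow = 32; residual-reachable set from 1 gives S-side
cut edges (S→T): {(0,11), (1,3), (1,4), (1,5)} total cap 32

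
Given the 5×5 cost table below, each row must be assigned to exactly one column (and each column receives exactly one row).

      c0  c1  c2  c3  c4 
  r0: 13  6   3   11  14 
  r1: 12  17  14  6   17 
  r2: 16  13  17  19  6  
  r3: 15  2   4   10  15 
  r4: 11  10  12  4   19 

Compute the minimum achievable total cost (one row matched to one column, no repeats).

optimal assignment: row0→col2 (cost 3), row1→col0 (cost 12), row2→col4 (cost 6), row3→col1 (cost 2), row4→col3 (cost 4)
total = 3 + 12 + 6 + 2 + 4 = 27

Minimum assignment cost: 27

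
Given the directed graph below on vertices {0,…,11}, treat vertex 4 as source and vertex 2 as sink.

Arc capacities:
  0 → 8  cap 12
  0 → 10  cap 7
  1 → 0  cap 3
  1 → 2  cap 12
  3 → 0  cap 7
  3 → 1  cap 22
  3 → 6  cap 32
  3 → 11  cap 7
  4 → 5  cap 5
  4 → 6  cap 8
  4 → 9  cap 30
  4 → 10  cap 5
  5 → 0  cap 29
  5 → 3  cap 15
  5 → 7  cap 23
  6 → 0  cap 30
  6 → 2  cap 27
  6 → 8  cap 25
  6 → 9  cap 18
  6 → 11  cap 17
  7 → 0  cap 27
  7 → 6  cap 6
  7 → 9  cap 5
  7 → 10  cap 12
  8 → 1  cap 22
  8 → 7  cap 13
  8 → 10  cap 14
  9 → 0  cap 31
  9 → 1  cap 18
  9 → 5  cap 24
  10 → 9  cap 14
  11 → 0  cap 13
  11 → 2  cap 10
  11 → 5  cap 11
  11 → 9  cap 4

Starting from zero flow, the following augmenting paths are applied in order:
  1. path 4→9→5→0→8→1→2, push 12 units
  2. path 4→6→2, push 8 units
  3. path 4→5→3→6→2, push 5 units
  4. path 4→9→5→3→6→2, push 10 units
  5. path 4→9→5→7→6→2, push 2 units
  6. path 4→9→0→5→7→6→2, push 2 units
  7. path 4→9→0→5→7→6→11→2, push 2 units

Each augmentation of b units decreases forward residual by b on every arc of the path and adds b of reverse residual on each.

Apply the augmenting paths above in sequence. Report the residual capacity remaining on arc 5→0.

Residual capacity of (5,0): 21

after path 1 (4→9→5→0→8→1→2, push 12): res(5,0)=17
after path 2 (4→6→2, push 8): res(5,0)=17
after path 3 (4→5→3→6→2, push 5): res(5,0)=17
after path 4 (4→9→5→3→6→2, push 10): res(5,0)=17
after path 5 (4→9→5→7→6→2, push 2): res(5,0)=17
after path 6 (4→9→0→5→7→6→2, push 2): res(5,0)=19
after path 7 (4→9→0→5→7→6→11→2, push 2): res(5,0)=21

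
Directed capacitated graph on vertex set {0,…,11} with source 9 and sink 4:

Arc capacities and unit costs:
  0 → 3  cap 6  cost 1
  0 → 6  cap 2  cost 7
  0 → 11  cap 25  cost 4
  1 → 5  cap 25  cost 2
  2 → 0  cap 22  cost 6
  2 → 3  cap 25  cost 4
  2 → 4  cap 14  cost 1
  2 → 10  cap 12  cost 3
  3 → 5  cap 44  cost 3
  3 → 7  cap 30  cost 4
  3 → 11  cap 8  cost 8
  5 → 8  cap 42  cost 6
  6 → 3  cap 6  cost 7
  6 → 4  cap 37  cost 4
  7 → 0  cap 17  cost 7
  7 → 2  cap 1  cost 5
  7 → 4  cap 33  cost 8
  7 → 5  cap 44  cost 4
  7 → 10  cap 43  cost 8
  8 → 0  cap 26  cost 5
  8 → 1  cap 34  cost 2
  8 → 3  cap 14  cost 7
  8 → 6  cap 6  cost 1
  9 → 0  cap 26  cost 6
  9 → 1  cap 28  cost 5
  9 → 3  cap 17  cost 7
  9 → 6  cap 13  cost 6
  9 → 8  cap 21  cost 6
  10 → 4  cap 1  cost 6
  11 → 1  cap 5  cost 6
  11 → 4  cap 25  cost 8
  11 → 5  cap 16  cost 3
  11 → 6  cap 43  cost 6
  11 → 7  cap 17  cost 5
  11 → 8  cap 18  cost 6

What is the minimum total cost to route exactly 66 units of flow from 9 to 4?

shortest-cost path #1: 9→6→4 push 13 @ unit cost 10 (adds 130)
shortest-cost path #2: 9→8→6→4 push 6 @ unit cost 11 (adds 66)
shortest-cost path #3: 9→0→6→4 push 2 @ unit cost 17 (adds 34)
shortest-cost path #4: 9→3→7→2→4 push 1 @ unit cost 17 (adds 17)
shortest-cost path #5: 9→0→11→4 push 24 @ unit cost 18 (adds 432)
shortest-cost path #6: 9→3→7→4 push 16 @ unit cost 19 (adds 304)
shortest-cost path #7: 9→8→0→11→4 push 1 @ unit cost 23 (adds 23)
shortest-cost path #8: 9→8→0→3→7→4 push 3 @ unit cost 24 (adds 72)
total cost = 1078

Minimum cost for 66 units: 1078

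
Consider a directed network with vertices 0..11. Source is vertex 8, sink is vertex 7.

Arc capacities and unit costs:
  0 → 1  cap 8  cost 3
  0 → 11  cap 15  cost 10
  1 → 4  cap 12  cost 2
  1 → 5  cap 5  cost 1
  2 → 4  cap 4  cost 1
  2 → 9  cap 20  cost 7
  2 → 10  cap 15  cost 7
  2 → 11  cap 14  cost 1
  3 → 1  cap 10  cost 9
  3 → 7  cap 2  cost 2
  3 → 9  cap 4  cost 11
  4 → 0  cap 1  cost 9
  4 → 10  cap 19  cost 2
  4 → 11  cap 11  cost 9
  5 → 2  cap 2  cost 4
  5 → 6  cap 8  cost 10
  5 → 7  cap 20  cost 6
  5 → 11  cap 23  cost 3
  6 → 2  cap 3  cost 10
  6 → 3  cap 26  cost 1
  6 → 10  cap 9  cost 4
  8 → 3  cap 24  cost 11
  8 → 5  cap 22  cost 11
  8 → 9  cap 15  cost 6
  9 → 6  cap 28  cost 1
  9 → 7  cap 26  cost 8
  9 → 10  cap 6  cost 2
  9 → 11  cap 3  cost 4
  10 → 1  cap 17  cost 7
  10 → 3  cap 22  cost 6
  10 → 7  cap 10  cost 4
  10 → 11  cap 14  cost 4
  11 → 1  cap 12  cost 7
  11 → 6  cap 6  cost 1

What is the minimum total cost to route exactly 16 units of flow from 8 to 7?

Minimum cost for 16 units: 207

shortest-cost path #1: 8→9→6→3→7 push 2 @ unit cost 10 (adds 20)
shortest-cost path #2: 8→9→10→7 push 6 @ unit cost 12 (adds 72)
shortest-cost path #3: 8→9→7 push 7 @ unit cost 14 (adds 98)
shortest-cost path #4: 8→5→7 push 1 @ unit cost 17 (adds 17)
total cost = 207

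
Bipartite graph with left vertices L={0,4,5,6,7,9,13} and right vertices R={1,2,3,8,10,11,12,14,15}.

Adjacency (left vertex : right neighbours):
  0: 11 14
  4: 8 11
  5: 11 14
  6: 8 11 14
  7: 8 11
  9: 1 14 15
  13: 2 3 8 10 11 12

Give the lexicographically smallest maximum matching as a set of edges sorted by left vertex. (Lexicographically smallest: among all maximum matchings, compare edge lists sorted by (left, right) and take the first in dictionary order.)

Lex-smallest maximum matching: {(0,11), (4,8), (5,14), (9,1), (13,2)}

|M| = 5 (so the lex-smallest maximum matching has 5 edges)
process left vertices in ascending order; for each, take the smallest-labelled available neighbour that still permits 5 edges overall, or leave it unmatched if none does
lex-smallest matching: {0-11, 4-8, 5-14, 9-1, 13-2}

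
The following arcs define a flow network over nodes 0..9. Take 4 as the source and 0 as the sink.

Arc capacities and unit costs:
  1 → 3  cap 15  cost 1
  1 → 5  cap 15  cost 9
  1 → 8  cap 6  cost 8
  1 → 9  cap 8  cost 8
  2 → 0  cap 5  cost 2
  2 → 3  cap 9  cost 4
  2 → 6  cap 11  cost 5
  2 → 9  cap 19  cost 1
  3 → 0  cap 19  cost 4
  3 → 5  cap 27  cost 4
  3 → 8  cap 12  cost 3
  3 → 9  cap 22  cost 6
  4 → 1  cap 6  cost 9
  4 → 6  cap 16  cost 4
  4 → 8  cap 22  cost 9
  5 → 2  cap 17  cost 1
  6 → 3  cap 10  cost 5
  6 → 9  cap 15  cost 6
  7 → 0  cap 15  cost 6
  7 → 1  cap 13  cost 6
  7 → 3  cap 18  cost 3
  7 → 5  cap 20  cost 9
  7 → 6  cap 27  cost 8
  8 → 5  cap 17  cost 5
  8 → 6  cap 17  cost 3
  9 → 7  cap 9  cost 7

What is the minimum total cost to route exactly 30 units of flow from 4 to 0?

Minimum cost for 30 units: 506

shortest-cost path #1: 4→6→3→0 push 10 @ unit cost 13 (adds 130)
shortest-cost path #2: 4→1→3→0 push 6 @ unit cost 14 (adds 84)
shortest-cost path #3: 4→8→5→2→0 push 5 @ unit cost 17 (adds 85)
shortest-cost path #4: 4→6→9→7→0 push 6 @ unit cost 23 (adds 138)
shortest-cost path #5: 4→8→5→2→3→0 push 3 @ unit cost 23 (adds 69)
total cost = 506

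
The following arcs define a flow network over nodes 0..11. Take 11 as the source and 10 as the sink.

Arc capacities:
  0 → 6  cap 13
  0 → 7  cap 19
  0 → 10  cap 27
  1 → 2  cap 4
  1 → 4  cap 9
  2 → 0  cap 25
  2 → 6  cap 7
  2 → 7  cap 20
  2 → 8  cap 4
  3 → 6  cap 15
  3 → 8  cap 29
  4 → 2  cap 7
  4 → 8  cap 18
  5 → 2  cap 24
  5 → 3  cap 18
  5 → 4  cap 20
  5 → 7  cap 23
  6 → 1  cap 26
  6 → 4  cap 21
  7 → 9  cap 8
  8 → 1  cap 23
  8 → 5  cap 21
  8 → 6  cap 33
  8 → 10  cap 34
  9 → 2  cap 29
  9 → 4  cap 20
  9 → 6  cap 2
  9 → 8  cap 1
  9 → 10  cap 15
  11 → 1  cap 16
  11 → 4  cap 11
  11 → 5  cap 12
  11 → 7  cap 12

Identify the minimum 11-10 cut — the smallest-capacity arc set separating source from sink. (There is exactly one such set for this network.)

augment #1: 11→4→8→10 push 11
augment #2: 11→7→9→10 push 8
augment #3: 11→1→2→0→10 push 4
augment #4: 11→1→4→8→10 push 7
augment #5: 11→5→2→0→10 push 12
augment #6: 11→1→4→2→0→10 push 2
max flow = 44; residual-reachable set from 11 gives S-side
cut edges (S→T): {(1,2), (1,4), (7,9), (11,4), (11,5)} total cap 44

Min-cut arcs: {(1,2), (1,4), (7,9), (11,4), (11,5)} (total capacity 44)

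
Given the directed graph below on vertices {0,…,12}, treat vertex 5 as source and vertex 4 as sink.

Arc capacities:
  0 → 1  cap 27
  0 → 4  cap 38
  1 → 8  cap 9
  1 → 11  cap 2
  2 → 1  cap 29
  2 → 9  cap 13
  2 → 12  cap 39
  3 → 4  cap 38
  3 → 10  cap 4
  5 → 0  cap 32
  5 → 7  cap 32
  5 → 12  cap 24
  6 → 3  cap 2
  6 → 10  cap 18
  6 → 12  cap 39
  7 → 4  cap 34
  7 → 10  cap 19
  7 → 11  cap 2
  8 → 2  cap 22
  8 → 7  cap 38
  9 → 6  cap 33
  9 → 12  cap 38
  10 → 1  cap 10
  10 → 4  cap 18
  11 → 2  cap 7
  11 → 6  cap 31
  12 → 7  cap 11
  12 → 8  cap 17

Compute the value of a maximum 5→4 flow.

augment #1: 5→0→4 bottleneck 32, total now 32
augment #2: 5→7→4 bottleneck 32, total now 64
augment #3: 5→12→7→4 bottleneck 2, total now 66
augment #4: 5→12→7→10→4 bottleneck 9, total now 75
augment #5: 5→12→8→7→10→4 bottleneck 9, total now 84
augment #6: 5→12→8→2→9→6→3→4 bottleneck 2, total now 86

Maximum flow value: 86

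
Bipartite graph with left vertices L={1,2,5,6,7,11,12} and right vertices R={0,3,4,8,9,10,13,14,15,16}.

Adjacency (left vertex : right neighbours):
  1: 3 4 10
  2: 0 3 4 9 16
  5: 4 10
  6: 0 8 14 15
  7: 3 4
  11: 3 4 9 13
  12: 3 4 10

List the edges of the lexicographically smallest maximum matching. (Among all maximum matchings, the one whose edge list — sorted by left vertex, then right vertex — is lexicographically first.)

Lex-smallest maximum matching: {(1,3), (2,0), (5,4), (6,8), (11,9), (12,10)}

|M| = 6 (so the lex-smallest maximum matching has 6 edges)
process left vertices in ascending order; for each, take the smallest-labelled available neighbour that still permits 6 edges overall, or leave it unmatched if none does
lex-smallest matching: {1-3, 2-0, 5-4, 6-8, 11-9, 12-10}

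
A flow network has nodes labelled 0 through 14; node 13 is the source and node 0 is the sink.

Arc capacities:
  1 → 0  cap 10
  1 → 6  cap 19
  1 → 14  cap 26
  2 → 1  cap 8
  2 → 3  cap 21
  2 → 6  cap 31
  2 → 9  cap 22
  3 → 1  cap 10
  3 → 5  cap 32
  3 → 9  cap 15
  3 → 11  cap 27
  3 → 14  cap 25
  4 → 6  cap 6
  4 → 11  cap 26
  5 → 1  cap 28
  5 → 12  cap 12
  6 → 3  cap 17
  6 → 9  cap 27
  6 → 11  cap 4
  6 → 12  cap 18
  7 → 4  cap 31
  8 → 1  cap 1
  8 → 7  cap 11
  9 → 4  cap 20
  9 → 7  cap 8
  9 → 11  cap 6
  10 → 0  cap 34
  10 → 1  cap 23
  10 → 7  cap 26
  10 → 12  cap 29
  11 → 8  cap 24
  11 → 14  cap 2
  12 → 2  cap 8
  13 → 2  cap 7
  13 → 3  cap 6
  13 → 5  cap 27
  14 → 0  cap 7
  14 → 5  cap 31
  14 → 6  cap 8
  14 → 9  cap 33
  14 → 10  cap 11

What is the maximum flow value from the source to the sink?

augment #1: 13→2→1→0 bottleneck 7, total now 7
augment #2: 13→3→1→0 bottleneck 3, total now 10
augment #3: 13→3→14→0 bottleneck 3, total now 13
augment #4: 13→5→1→14→0 bottleneck 4, total now 17
augment #5: 13→5→1→14→10→0 bottleneck 11, total now 28

Maximum flow value: 28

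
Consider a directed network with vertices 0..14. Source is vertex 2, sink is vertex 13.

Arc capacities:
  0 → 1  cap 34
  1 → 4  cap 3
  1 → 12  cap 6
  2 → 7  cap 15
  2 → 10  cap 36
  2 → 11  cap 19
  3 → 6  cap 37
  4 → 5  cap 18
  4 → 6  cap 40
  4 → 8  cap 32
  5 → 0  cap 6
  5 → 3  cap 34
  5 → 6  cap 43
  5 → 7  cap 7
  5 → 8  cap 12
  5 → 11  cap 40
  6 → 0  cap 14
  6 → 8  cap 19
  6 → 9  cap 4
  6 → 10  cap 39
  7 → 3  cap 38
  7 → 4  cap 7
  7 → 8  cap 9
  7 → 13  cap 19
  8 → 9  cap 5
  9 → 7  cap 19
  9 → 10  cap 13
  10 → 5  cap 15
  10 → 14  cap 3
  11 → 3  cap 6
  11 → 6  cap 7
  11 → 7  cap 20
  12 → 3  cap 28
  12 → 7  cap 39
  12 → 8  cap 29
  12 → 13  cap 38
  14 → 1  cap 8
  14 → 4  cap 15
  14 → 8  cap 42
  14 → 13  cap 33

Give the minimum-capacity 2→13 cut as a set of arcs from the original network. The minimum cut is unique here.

augment #1: 2→7→13 push 15
augment #2: 2→10→14→13 push 3
augment #3: 2→11→7→13 push 4
augment #4: 2→10→5→0→1→12→13 push 6
max flow = 28; residual-reachable set from 2 gives S-side
cut edges (S→T): {(1,12), (7,13), (10,14)} total cap 28

Min-cut arcs: {(1,12), (7,13), (10,14)} (total capacity 28)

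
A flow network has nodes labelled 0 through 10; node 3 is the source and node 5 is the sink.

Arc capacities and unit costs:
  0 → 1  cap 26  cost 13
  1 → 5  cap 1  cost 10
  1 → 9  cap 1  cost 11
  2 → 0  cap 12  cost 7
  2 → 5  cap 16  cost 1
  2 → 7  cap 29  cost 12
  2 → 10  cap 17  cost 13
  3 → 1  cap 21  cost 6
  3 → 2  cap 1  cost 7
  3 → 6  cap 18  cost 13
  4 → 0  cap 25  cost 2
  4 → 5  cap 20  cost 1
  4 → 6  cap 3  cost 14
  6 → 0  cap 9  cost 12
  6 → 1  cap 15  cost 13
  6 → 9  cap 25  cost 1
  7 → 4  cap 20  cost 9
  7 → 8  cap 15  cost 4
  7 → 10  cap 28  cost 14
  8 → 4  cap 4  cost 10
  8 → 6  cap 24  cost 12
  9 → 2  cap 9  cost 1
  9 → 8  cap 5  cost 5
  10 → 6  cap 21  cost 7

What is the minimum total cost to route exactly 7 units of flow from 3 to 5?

Minimum cost for 7 units: 104

shortest-cost path #1: 3→2→5 push 1 @ unit cost 8 (adds 8)
shortest-cost path #2: 3→1→5 push 1 @ unit cost 16 (adds 16)
shortest-cost path #3: 3→6→9→2→5 push 5 @ unit cost 16 (adds 80)
total cost = 104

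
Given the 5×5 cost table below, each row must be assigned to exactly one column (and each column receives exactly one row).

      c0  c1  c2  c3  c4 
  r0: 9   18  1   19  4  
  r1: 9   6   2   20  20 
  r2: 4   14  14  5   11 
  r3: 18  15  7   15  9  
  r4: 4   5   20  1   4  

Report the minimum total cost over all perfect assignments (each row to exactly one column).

optimal assignment: row0→col2 (cost 1), row1→col1 (cost 6), row2→col0 (cost 4), row3→col4 (cost 9), row4→col3 (cost 1)
total = 1 + 6 + 4 + 9 + 1 = 21

Minimum assignment cost: 21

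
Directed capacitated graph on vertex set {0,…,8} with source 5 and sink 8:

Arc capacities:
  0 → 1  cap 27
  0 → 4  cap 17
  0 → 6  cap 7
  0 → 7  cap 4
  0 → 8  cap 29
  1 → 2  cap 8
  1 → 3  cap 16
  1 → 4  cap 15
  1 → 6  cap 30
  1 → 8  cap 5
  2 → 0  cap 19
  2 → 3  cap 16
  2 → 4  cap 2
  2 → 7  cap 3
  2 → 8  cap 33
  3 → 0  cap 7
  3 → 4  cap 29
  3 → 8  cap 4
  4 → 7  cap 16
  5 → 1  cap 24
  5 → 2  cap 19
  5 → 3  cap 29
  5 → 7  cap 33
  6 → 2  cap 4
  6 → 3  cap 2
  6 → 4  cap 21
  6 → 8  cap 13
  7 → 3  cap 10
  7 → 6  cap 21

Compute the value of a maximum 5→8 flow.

Maximum flow value: 60

augment #1: 5→1→8 bottleneck 5, total now 5
augment #2: 5→2→8 bottleneck 19, total now 24
augment #3: 5→3→8 bottleneck 4, total now 28
augment #4: 5→1→2→8 bottleneck 8, total now 36
augment #5: 5→1→6→8 bottleneck 11, total now 47
augment #6: 5→3→0→8 bottleneck 7, total now 54
augment #7: 5→7→6→8 bottleneck 2, total now 56
augment #8: 5→7→6→2→8 bottleneck 4, total now 60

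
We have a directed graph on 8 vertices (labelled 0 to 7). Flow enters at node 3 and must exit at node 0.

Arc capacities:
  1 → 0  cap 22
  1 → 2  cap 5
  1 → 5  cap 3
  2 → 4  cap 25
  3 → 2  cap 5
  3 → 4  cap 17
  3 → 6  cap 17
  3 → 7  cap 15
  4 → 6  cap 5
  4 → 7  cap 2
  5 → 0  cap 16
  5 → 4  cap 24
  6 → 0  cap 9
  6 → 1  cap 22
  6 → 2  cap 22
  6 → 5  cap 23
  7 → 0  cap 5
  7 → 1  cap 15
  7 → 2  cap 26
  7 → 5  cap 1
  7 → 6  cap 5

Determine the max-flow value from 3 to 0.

Maximum flow value: 39

augment #1: 3→6→0 bottleneck 9, total now 9
augment #2: 3→7→0 bottleneck 5, total now 14
augment #3: 3→6→1→0 bottleneck 8, total now 22
augment #4: 3→7→1→0 bottleneck 10, total now 32
augment #5: 3→4→6→1→0 bottleneck 4, total now 36
augment #6: 3→4→6→5→0 bottleneck 1, total now 37
augment #7: 3→4→7→5→0 bottleneck 1, total now 38
augment #8: 3→4→7→1→5→0 bottleneck 1, total now 39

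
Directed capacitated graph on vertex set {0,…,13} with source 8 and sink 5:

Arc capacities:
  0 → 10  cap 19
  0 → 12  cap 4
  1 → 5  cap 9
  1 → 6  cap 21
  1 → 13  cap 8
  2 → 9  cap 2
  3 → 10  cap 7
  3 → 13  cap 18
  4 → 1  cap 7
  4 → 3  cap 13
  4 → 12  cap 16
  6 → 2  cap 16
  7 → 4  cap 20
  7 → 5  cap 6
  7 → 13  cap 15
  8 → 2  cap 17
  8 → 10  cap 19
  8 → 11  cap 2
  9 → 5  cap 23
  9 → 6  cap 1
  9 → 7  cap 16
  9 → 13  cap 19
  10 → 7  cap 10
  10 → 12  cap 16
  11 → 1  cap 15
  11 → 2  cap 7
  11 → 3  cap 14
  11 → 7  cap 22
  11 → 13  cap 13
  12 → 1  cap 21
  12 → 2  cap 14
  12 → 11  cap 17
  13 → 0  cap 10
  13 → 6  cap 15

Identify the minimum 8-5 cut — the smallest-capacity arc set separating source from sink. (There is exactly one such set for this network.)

Min-cut arcs: {(1,5), (2,9), (7,5)} (total capacity 17)

augment #1: 8→2→9→5 push 2
augment #2: 8→10→7→5 push 6
augment #3: 8→11→1→5 push 2
augment #4: 8→10→12→1→5 push 7
max flow = 17; residual-reachable set from 8 gives S-side
cut edges (S→T): {(1,5), (2,9), (7,5)} total cap 17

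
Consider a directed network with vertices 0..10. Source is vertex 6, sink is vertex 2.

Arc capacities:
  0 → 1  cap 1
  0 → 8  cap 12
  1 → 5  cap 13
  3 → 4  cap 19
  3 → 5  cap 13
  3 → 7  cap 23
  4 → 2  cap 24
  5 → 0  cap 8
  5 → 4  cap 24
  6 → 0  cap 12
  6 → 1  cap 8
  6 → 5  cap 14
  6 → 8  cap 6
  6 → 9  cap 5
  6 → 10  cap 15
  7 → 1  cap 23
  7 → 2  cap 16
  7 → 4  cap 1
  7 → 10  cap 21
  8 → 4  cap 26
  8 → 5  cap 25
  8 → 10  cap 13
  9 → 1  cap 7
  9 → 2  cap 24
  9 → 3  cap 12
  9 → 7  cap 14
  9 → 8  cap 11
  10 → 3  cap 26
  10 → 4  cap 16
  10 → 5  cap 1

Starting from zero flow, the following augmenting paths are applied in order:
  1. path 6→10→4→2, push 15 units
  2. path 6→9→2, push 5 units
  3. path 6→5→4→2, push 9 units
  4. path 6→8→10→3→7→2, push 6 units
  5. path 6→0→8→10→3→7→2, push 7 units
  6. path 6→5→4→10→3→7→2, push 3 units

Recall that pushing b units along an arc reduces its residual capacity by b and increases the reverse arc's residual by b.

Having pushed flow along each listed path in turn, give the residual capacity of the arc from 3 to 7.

after path 1 (6→10→4→2, push 15): res(3,7)=23
after path 2 (6→9→2, push 5): res(3,7)=23
after path 3 (6→5→4→2, push 9): res(3,7)=23
after path 4 (6→8→10→3→7→2, push 6): res(3,7)=17
after path 5 (6→0→8→10→3→7→2, push 7): res(3,7)=10
after path 6 (6→5→4→10→3→7→2, push 3): res(3,7)=7

Residual capacity of (3,7): 7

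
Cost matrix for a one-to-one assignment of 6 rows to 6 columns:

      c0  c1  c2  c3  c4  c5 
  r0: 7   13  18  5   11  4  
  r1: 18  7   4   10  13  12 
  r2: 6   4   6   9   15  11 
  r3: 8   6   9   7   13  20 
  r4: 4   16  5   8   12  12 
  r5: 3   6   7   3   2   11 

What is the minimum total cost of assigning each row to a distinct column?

Minimum assignment cost: 25

optimal assignment: row0→col5 (cost 4), row1→col2 (cost 4), row2→col1 (cost 4), row3→col3 (cost 7), row4→col0 (cost 4), row5→col4 (cost 2)
total = 4 + 4 + 4 + 7 + 4 + 2 = 25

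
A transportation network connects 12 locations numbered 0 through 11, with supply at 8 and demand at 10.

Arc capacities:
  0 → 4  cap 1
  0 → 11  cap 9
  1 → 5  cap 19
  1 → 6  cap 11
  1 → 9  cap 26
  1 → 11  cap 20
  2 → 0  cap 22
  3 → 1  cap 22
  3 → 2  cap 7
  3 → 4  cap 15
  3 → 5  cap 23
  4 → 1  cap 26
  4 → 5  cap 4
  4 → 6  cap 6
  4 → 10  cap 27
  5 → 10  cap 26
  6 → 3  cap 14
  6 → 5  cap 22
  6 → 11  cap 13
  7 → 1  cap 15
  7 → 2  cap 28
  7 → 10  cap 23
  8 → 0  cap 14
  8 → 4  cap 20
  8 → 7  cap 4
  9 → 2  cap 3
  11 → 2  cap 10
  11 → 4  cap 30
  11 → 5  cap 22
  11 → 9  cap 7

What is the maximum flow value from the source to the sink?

augment #1: 8→4→10 bottleneck 20, total now 20
augment #2: 8→7→10 bottleneck 4, total now 24
augment #3: 8→0→4→10 bottleneck 1, total now 25
augment #4: 8→0→11→4→10 bottleneck 6, total now 31
augment #5: 8→0→11→5→10 bottleneck 3, total now 34

Maximum flow value: 34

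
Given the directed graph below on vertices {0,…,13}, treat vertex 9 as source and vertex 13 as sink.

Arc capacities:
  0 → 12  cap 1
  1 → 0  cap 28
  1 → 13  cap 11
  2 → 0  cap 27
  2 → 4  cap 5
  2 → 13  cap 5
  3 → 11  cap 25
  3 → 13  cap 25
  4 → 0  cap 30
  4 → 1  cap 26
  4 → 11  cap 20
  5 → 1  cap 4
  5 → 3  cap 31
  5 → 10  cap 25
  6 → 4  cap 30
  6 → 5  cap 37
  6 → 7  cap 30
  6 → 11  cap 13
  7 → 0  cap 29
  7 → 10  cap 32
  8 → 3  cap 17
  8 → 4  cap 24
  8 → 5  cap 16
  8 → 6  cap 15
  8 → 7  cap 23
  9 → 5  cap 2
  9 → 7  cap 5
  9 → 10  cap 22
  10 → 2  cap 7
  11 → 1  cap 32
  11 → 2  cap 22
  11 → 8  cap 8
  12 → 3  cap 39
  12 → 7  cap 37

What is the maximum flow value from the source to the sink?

Maximum flow value: 10

augment #1: 9→5→1→13 bottleneck 2, total now 2
augment #2: 9→10→2→13 bottleneck 5, total now 7
augment #3: 9→7→0→12→3→13 bottleneck 1, total now 8
augment #4: 9→10→2→4→1→13 bottleneck 2, total now 10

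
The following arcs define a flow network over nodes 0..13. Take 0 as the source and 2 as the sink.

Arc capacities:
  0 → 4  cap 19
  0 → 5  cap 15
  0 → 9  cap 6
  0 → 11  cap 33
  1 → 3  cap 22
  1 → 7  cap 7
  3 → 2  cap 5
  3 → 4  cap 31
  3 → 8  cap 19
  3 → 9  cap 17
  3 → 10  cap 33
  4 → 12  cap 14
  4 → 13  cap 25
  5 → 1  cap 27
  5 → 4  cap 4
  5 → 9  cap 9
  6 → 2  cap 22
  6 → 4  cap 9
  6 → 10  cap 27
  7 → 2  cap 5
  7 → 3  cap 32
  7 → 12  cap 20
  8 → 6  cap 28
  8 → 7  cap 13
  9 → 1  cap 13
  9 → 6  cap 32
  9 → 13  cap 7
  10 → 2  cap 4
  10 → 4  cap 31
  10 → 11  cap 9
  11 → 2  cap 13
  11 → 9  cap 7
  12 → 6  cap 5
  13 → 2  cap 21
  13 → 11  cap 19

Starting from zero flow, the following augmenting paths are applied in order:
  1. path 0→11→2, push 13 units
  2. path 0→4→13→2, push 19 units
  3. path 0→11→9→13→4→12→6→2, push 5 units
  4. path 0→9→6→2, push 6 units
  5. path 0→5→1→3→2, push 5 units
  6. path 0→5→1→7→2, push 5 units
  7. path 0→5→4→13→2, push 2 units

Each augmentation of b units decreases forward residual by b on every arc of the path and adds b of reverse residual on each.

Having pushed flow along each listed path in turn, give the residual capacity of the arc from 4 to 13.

after path 1 (0→11→2, push 13): res(4,13)=25
after path 2 (0→4→13→2, push 19): res(4,13)=6
after path 3 (0→11→9→13→4→12→6→2, push 5): res(4,13)=11
after path 4 (0→9→6→2, push 6): res(4,13)=11
after path 5 (0→5→1→3→2, push 5): res(4,13)=11
after path 6 (0→5→1→7→2, push 5): res(4,13)=11
after path 7 (0→5→4→13→2, push 2): res(4,13)=9

Residual capacity of (4,13): 9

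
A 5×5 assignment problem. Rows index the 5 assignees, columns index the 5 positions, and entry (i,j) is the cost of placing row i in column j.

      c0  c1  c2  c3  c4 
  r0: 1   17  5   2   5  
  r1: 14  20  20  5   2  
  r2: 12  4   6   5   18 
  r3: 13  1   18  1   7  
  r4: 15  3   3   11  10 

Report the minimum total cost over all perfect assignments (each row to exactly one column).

Minimum assignment cost: 11

optimal assignment: row0→col0 (cost 1), row1→col4 (cost 2), row2→col1 (cost 4), row3→col3 (cost 1), row4→col2 (cost 3)
total = 1 + 2 + 4 + 1 + 3 = 11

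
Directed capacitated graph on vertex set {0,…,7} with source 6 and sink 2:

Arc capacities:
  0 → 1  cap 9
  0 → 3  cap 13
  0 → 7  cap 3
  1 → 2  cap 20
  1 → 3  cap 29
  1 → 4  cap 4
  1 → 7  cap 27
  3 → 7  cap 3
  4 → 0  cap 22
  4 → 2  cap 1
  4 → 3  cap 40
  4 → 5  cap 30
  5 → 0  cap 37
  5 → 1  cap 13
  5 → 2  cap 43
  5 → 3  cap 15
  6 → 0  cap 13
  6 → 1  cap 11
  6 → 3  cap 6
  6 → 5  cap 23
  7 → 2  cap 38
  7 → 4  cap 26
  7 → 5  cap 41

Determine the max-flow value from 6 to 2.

augment #1: 6→1→2 bottleneck 11, total now 11
augment #2: 6→5→2 bottleneck 23, total now 34
augment #3: 6→0→1→2 bottleneck 9, total now 43
augment #4: 6→0→7→2 bottleneck 3, total now 46
augment #5: 6→3→7→2 bottleneck 3, total now 49

Maximum flow value: 49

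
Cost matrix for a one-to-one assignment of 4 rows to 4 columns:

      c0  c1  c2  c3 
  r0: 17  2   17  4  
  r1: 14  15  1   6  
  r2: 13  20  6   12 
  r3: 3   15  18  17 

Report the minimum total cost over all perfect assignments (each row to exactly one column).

optimal assignment: row0→col1 (cost 2), row1→col3 (cost 6), row2→col2 (cost 6), row3→col0 (cost 3)
total = 2 + 6 + 6 + 3 = 17

Minimum assignment cost: 17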